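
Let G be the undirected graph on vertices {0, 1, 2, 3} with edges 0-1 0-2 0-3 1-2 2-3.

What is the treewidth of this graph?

2

A width-2 tree decomposition is:
Bags: B1 = {0, 2, 3}  B2 = {0, 1, 2}
Tree: B1–B2
The largest bag has 3 vertices, giving width 2; this decomposition certifies tw(G) ≤ 2. Conversely, {0, 1, 2} is a clique of size 3, and the vertices of any clique must share a bag in every tree decomposition; so some bag has ≥ 3 vertices and tw(G) ≥ 2. Therefore the treewidth is 2.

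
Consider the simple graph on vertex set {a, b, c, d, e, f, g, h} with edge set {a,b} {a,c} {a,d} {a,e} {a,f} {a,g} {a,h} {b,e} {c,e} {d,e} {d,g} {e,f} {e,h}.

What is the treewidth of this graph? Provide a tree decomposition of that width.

Each bag holds 3 vertices, so the decomposition has width 2, which upper-bounds the treewidth. On the other hand G contains the 3-clique {a, d, g}. A clique must lie in a single bag of any decomposition, so no decomposition can have width below 2. The upper and lower bounds meet at 2, so that is the treewidth.

Treewidth 2.
One optimal decomposition is:
Bags: B1 = {a, c, e}  B2 = {a, d, e}  B3 = {a, e, h}  B4 = {a, e, f}  B5 = {a, b, e}  B6 = {a, d, g}
Tree: B1–B2, B2–B3, B3–B4, B2–B5, B2–B6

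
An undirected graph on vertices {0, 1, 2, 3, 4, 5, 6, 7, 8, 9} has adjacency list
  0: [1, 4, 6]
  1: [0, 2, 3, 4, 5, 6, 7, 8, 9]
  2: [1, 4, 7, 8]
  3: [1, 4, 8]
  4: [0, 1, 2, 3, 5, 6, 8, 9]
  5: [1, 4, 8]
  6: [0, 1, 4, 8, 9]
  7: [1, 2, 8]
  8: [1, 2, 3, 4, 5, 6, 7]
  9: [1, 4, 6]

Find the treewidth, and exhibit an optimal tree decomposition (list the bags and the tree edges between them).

Every bag has size at most 4, so the width is 4 − 1 = 3 and tw(G) ≤ 3. On the other hand G contains the 4-clique {0, 1, 4, 6}. A clique must lie in a single bag of any decomposition, so no decomposition can have width below 3. The upper and lower bounds meet at 3, so that is the treewidth.

Treewidth 3.
Bags: B1 = {1, 4, 5, 8}  B2 = {1, 2, 4, 8}  B3 = {1, 3, 4, 8}  B4 = {1, 4, 6, 8}  B5 = {1, 4, 6, 9}  B6 = {1, 2, 7, 8}  B7 = {0, 1, 4, 6}
Tree: B1–B2, B2–B3, B1–B4, B4–B5, B2–B6, B5–B7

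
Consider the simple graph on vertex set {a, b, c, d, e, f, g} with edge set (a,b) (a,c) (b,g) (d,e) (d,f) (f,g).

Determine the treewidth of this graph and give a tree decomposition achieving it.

Treewidth 1.
One such decomposition:
Bags: B1 = {a, c}  B2 = {a, b}  B3 = {b, g}  B4 = {f, g}  B5 = {d, f}  B6 = {d, e}
Tree: B1–B2, B2–B3, B3–B4, B4–B5, B5–B6

The largest bag has 2 vertices, giving width 1; this decomposition certifies tw(G) ≤ 1. Since G has at least one edge (e.g. c–a), it is not an edgeless graph, so tw(G) ≥ 1. Combining the bounds, tw(G) = 1.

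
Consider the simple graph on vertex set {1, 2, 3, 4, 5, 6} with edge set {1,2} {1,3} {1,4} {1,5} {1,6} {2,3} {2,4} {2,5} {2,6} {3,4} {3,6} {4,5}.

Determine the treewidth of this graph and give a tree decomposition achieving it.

The largest bag has 4 vertices, giving width 3; this decomposition certifies tw(G) ≤ 3. Conversely, {1, 2, 3, 4} is a clique of size 4, and the vertices of any clique must share a bag in every tree decomposition; so some bag has ≥ 4 vertices and tw(G) ≥ 3. Combining the bounds, tw(G) = 3.

Treewidth 3.
Bags: B1 = {1, 2, 3, 4}  B2 = {1, 2, 3, 6}  B3 = {1, 2, 4, 5}
Tree: B1–B2, B1–B3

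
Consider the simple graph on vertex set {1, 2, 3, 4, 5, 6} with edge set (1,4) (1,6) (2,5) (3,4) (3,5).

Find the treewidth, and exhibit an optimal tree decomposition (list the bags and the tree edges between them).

Treewidth 1.
One such decomposition:
Bags: B1 = {1, 6}  B2 = {1, 4}  B3 = {3, 4}  B4 = {3, 5}  B5 = {2, 5}
Tree: B1–B2, B2–B3, B3–B4, B4–B5

Every bag has size at most 2, so the width is 2 − 1 = 1 and tw(G) ≤ 1. G has an edge, so its treewidth is at least 1. Combining the bounds, tw(G) = 1.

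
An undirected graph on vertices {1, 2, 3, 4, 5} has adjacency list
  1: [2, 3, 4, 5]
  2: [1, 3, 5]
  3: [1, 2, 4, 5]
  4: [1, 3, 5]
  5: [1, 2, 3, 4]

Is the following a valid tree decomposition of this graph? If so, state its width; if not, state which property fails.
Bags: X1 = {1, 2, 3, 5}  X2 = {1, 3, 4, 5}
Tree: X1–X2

Yes; width 3.

Checking the three conditions: (i) the bags cover all of {1, 2, 3, 4, 5}; (ii) for each edge, some bag contains both endpoints; (iii) the bags containing any fixed vertex form a subtree. All hold, so the decomposition is valid with width 4 − 1 = 3.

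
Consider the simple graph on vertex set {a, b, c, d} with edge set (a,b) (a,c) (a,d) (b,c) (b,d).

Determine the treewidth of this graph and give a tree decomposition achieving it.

Treewidth 2.
Bags: B1 = {a, b, d}  B2 = {a, b, c}
Tree: B1–B2

Each bag holds 3 vertices, so the decomposition has width 2, which upper-bounds the treewidth. On the other hand G contains the 3-clique {a, b, d}. A clique must lie in a single bag of any decomposition, so no decomposition can have width below 2. Combining the bounds, tw(G) = 2.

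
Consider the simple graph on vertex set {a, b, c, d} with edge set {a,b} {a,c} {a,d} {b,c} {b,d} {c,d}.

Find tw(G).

A width-3 tree decomposition is:
Bags: B1 = {a, b, c, d}
Tree: (single bag)
A single bag containing all 4 vertices is trivially a valid decomposition of width 3. On the other hand G contains the 4-clique {a, b, c, d}. A clique must lie in a single bag of any decomposition, so no decomposition can have width below 3. Combining the bounds, tw(G) = 3.

3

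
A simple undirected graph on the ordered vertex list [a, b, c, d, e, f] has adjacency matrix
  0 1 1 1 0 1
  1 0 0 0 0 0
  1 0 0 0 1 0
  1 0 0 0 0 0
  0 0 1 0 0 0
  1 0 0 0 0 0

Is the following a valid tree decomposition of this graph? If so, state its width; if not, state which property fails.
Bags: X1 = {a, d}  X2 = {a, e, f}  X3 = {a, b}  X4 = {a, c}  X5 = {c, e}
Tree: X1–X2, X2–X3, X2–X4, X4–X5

No — bags containing vertex e are not connected in the tree.

A tree decomposition must satisfy three properties: every vertex lies in some bag; for every edge, both endpoints lie together in some bag; and for every vertex, the bags containing it form a connected subtree. Here bags containing vertex e are not connected in the tree, so the decomposition is invalid.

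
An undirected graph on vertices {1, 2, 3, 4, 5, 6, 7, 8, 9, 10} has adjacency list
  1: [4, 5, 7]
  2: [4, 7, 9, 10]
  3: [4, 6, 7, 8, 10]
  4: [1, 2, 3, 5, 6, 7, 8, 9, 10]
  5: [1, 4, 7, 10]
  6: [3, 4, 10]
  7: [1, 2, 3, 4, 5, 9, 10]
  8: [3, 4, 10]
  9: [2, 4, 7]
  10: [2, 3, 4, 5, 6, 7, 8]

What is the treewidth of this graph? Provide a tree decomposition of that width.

Every bag has size at most 4, so the width is 4 − 1 = 3 and tw(G) ≤ 3. For the lower bound, the 4 vertices {3, 4, 8, 10} are pairwise adjacent, and any tree decomposition puts a clique entirely inside one bag — forcing width ≥ 3. Hence tw(G) = 3 exactly.

Treewidth 3.
Bags: B1 = {3, 4, 7, 10}  B2 = {4, 5, 7, 10}  B3 = {3, 4, 6, 10}  B4 = {2, 4, 7, 10}  B5 = {3, 4, 8, 10}  B6 = {2, 4, 7, 9}  B7 = {1, 4, 5, 7}
Tree: B1–B2, B1–B3, B2–B4, B1–B5, B4–B6, B2–B7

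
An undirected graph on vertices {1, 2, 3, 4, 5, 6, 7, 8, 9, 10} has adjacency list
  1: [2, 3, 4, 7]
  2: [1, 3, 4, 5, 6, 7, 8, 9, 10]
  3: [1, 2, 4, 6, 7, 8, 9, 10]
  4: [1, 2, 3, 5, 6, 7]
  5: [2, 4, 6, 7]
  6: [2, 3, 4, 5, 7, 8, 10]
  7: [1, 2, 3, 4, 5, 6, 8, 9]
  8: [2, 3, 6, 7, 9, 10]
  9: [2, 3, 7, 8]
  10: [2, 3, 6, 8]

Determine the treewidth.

A width-4 tree decomposition is:
Bags: B1 = {2, 3, 4, 6, 7}  B2 = {2, 3, 6, 7, 8}  B3 = {2, 4, 5, 6, 7}  B4 = {2, 3, 7, 8, 9}  B5 = {1, 2, 3, 4, 7}  B6 = {2, 3, 6, 8, 10}
Tree: B1–B2, B1–B3, B2–B4, B1–B5, B2–B6
Each bag holds 5 vertices, so the decomposition has width 4, which upper-bounds the treewidth. For the lower bound, the 5 vertices {2, 3, 6, 8, 10} are pairwise adjacent, and any tree decomposition puts a clique entirely inside one bag — forcing width ≥ 4. Hence tw(G) = 4 exactly.

4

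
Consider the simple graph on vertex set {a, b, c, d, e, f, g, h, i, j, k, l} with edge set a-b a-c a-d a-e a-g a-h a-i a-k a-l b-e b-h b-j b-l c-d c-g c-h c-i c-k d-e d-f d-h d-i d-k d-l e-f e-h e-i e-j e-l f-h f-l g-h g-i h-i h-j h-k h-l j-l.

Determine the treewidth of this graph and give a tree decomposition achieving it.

Treewidth 4.
One such decomposition:
Bags: B1 = {a, d, e, h, i}  B2 = {a, c, d, h, i}  B3 = {a, d, e, h, l}  B4 = {d, e, f, h, l}  B5 = {a, b, e, h, l}  B6 = {b, e, h, j, l}  B7 = {a, c, g, h, i}  B8 = {a, c, d, h, k}
Tree: B1–B2, B1–B3, B3–B4, B3–B5, B5–B6, B2–B7, B2–B8

Every bag has size at most 5, so the width is 5 − 1 = 4 and tw(G) ≤ 4. Conversely, {a, d, e, h, l} is a clique of size 5, and the vertices of any clique must share a bag in every tree decomposition; so some bag has ≥ 5 vertices and tw(G) ≥ 4. Hence tw(G) = 4 exactly.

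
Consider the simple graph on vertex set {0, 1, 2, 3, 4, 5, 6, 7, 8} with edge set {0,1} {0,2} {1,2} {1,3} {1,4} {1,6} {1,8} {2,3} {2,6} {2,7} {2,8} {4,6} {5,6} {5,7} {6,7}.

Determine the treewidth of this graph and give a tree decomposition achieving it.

Treewidth 2.
One optimal decomposition is:
Bags: B1 = {1, 2, 8}  B2 = {0, 1, 2}  B3 = {1, 2, 6}  B4 = {2, 6, 7}  B5 = {5, 6, 7}  B6 = {1, 4, 6}  B7 = {1, 2, 3}
Tree: B1–B2, B2–B3, B3–B4, B4–B5, B3–B6, B1–B7

Each bag holds 3 vertices, so the decomposition has width 2, which upper-bounds the treewidth. For the lower bound, the 3 vertices {0, 1, 2} are pairwise adjacent, and any tree decomposition puts a clique entirely inside one bag — forcing width ≥ 2. Combining the bounds, tw(G) = 2.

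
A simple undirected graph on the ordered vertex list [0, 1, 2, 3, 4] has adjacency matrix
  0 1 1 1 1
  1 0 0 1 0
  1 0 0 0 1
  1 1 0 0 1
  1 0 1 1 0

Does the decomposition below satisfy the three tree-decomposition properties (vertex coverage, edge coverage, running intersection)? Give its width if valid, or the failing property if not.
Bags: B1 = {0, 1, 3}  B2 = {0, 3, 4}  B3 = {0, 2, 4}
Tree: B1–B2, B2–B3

Checking the three conditions: (i) the bags cover all of {0, 1, 2, 3, 4}; (ii) for each edge, some bag contains both endpoints; (iii) the bags containing any fixed vertex form a subtree. All hold, so the decomposition is valid with width 3 − 1 = 2.

Yes; width 2.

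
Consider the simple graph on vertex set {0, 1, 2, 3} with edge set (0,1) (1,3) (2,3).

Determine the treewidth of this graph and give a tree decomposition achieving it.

Treewidth 1.
One such decomposition:
Bags: B1 = {0, 1}  B2 = {1, 3}  B3 = {2, 3}
Tree: B1–B2, B2–B3

Each bag holds 2 vertices, so the decomposition has width 1, which upper-bounds the treewidth. G has an edge, so its treewidth is at least 1. Therefore the treewidth is 1.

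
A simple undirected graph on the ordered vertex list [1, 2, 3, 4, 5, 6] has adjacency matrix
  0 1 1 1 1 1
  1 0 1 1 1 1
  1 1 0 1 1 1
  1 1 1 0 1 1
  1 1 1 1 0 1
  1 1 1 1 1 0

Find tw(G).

A width-5 tree decomposition is:
Bags: B1 = {1, 2, 3, 4, 5, 6}
Tree: (single bag)
With just one bag of size 6, the width is 6 − 1 = 5, so tw(G) ≤ 5. Conversely, {1, 2, 3, 4, 5, 6} is a clique of size 6, and the vertices of any clique must share a bag in every tree decomposition; so some bag has ≥ 6 vertices and tw(G) ≥ 5. Combining the bounds, tw(G) = 5.

5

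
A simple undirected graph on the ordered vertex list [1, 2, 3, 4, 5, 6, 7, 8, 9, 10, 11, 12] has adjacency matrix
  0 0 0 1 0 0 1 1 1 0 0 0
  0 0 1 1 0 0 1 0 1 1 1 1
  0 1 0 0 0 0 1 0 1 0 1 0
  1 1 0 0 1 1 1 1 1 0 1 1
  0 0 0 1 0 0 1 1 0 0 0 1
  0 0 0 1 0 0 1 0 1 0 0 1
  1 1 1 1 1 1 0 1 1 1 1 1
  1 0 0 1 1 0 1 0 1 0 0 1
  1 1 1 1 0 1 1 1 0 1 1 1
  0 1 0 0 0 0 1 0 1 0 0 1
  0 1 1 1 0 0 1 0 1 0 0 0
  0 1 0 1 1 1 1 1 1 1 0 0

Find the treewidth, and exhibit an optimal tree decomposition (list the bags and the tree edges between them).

Each bag holds 5 vertices, so the decomposition has width 4, which upper-bounds the treewidth. For the lower bound, the 5 vertices {2, 7, 9, 10, 12} are pairwise adjacent, and any tree decomposition puts a clique entirely inside one bag — forcing width ≥ 4. The upper and lower bounds meet at 4, so that is the treewidth.

Treewidth 4.
One such decomposition:
Bags: B1 = {2, 4, 7, 9, 12}  B2 = {2, 7, 9, 10, 12}  B3 = {4, 6, 7, 9, 12}  B4 = {2, 4, 7, 9, 11}  B5 = {4, 7, 8, 9, 12}  B6 = {4, 5, 7, 8, 12}  B7 = {2, 3, 7, 9, 11}  B8 = {1, 4, 7, 8, 9}
Tree: B1–B2, B1–B3, B1–B4, B1–B5, B5–B6, B4–B7, B5–B8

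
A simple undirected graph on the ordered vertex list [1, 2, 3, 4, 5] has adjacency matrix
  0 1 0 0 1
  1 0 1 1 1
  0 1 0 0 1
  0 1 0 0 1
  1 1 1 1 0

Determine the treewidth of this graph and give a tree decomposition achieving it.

Every bag has size at most 3, so the width is 3 − 1 = 2 and tw(G) ≤ 2. For the lower bound, the 3 vertices {1, 2, 5} are pairwise adjacent, and any tree decomposition puts a clique entirely inside one bag — forcing width ≥ 2. Combining the bounds, tw(G) = 2.

Treewidth 2.
One optimal decomposition is:
Bags: B1 = {2, 3, 5}  B2 = {2, 4, 5}  B3 = {1, 2, 5}
Tree: B1–B2, B2–B3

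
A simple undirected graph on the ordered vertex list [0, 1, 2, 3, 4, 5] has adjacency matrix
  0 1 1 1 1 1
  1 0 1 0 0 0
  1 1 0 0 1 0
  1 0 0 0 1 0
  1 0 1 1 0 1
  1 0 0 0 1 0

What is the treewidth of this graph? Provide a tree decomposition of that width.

Every bag has size at most 3, so the width is 3 − 1 = 2 and tw(G) ≤ 2. For the lower bound, the 3 vertices {0, 1, 2} are pairwise adjacent, and any tree decomposition puts a clique entirely inside one bag — forcing width ≥ 2. Hence tw(G) = 2 exactly.

Treewidth 2.
One such decomposition:
Bags: B1 = {0, 3, 4}  B2 = {0, 4, 5}  B3 = {0, 2, 4}  B4 = {0, 1, 2}
Tree: B1–B2, B2–B3, B3–B4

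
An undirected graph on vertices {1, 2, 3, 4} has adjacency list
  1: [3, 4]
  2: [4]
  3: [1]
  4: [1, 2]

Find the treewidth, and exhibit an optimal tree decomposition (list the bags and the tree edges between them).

Treewidth 1.
One such decomposition:
Bags: B1 = {2, 4}  B2 = {1, 4}  B3 = {1, 3}
Tree: B1–B2, B2–B3

The largest bag has 2 vertices, giving width 1; this decomposition certifies tw(G) ≤ 1. Any graph with an edge has treewidth ≥ 1, and G has the edge 2–4. The upper and lower bounds meet at 1, so that is the treewidth.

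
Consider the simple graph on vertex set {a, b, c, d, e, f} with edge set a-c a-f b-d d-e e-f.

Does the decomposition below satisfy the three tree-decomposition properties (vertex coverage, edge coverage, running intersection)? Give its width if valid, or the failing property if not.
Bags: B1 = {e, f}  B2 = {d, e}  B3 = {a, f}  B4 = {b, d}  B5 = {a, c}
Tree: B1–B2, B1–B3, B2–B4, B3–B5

Checking the three conditions: (i) the bags cover all of {a, b, c, d, e, f}; (ii) for each edge, some bag contains both endpoints; (iii) the bags containing any fixed vertex form a subtree. All hold, so the decomposition is valid with width 2 − 1 = 1.

Yes; width 1.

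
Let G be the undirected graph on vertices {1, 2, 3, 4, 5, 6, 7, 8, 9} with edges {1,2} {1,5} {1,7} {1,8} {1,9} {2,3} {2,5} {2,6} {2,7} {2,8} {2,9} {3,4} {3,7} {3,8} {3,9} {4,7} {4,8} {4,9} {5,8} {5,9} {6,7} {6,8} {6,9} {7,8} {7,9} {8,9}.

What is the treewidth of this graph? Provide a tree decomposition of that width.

Treewidth 4.
One optimal decomposition is:
Bags: B1 = {2, 3, 7, 8, 9}  B2 = {1, 2, 7, 8, 9}  B3 = {2, 6, 7, 8, 9}  B4 = {3, 4, 7, 8, 9}  B5 = {1, 2, 5, 8, 9}
Tree: B1–B2, B2–B3, B1–B4, B2–B5

Every bag has size at most 5, so the width is 5 − 1 = 4 and tw(G) ≤ 4. For the lower bound, the 5 vertices {1, 2, 5, 8, 9} are pairwise adjacent, and any tree decomposition puts a clique entirely inside one bag — forcing width ≥ 4. Therefore the treewidth is 4.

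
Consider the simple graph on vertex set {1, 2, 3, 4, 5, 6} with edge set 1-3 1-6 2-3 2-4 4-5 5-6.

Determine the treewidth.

2

A width-2 tree decomposition is:
Bags: B1 = {1, 5, 6}  B2 = {1, 4, 5}  B3 = {1, 2, 4}  B4 = {1, 2, 3}
Tree: B1–B2, B2–B3, B3–B4
Each bag holds 3 vertices, so the decomposition has width 2, which upper-bounds the treewidth. For the lower bound, G contains the cycle 1–6–5–4–2–3–1, so G is not a forest; only forests have treewidth ≤ 1, hence tw(G) ≥ 2. Hence tw(G) = 2 exactly.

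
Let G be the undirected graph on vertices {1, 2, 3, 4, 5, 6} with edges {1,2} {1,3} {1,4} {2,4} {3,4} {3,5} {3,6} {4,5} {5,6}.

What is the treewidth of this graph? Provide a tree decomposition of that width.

Treewidth 2.
One optimal decomposition is:
Bags: B1 = {3, 4, 5}  B2 = {1, 3, 4}  B3 = {1, 2, 4}  B4 = {3, 5, 6}
Tree: B1–B2, B2–B3, B1–B4

The largest bag has 3 vertices, giving width 2; this decomposition certifies tw(G) ≤ 2. For the lower bound, the 3 vertices {1, 2, 4} are pairwise adjacent, and any tree decomposition puts a clique entirely inside one bag — forcing width ≥ 2. Combining the bounds, tw(G) = 2.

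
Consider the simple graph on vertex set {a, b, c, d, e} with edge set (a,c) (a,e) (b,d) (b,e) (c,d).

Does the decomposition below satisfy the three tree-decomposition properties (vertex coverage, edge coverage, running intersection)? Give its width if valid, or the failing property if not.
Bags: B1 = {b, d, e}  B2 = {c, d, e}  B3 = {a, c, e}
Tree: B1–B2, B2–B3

Yes; width 2.

Every vertex of G appears in some bag (union = {a, b, c, d, e}); every edge is covered by a bag; and for each vertex v the set of bags containing v is connected in the bag tree. The decomposition is therefore valid. The largest bag has 3 vertices, so the width is 2.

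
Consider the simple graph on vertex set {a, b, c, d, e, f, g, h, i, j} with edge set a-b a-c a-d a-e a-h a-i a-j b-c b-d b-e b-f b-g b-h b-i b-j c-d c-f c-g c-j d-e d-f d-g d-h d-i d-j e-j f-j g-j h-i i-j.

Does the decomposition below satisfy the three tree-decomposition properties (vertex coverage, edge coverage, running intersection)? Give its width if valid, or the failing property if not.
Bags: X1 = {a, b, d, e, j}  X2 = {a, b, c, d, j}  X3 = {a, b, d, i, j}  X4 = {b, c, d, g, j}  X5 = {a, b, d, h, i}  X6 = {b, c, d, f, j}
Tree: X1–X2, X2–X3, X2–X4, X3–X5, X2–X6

Yes; width 4.

Checking the three conditions: (i) the bags cover all of {a, b, c, d, e, f, g, h, i, j}; (ii) for each edge, some bag contains both endpoints; (iii) the bags containing any fixed vertex form a subtree. All hold, so the decomposition is valid with width 5 − 1 = 4.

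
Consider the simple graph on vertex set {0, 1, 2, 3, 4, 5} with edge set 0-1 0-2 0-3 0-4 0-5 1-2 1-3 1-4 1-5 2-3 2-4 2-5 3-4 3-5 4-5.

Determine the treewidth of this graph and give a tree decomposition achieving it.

A single bag containing all 6 vertices is trivially a valid decomposition of width 5. Conversely, {0, 1, 2, 3, 4, 5} is a clique of size 6, and the vertices of any clique must share a bag in every tree decomposition; so some bag has ≥ 6 vertices and tw(G) ≥ 5. The upper and lower bounds meet at 5, so that is the treewidth.

Treewidth 5.
One optimal decomposition is:
Bags: B1 = {0, 1, 2, 3, 4, 5}
Tree: (single bag)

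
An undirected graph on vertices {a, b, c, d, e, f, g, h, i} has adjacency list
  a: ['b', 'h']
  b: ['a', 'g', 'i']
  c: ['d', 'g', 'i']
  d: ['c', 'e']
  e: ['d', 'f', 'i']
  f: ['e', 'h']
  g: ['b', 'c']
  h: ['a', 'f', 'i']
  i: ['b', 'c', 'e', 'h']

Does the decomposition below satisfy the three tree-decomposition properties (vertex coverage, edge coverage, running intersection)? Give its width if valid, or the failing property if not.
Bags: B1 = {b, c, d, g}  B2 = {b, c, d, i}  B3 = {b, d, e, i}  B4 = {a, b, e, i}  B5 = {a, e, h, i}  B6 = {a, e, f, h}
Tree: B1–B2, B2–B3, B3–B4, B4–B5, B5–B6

Yes; width 3.

Every vertex of G appears in some bag (union = {a, b, c, d, e, f, g, h, i}); every edge is covered by a bag; and for each vertex v the set of bags containing v is connected in the bag tree. The decomposition is therefore valid. The largest bag has 4 vertices, so the width is 3.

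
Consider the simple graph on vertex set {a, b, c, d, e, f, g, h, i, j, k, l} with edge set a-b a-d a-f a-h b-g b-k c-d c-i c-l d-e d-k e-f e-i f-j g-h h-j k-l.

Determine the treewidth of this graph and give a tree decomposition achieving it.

Treewidth 3.
One optimal decomposition is:
Bags: B1 = {f, g, h, j}  B2 = {a, f, g, h}  B3 = {a, b, f, g}  B4 = {a, b, e, f}  B5 = {a, b, d, e}  B6 = {b, d, e, k}  B7 = {d, e, i, k}  B8 = {c, d, i, k}  B9 = {c, i, k, l}
Tree: B1–B2, B2–B3, B3–B4, B4–B5, B5–B6, B6–B7, B7–B8, B8–B9

The largest bag has 4 vertices, giving width 3; this decomposition certifies tw(G) ≤ 3. For the lower bound: the 4 vertex sets {g,h,j}, {f}, {a}, {b,d,e,k} are disjoint, each induces a connected subgraph, and every pair is joined by at least one edge of G. Contracting each set to a single vertex therefore yields K_{4} as a minor, and since treewidth is minor-monotone, tw(G) ≥ tw(K_{4}) = 3. Combining the bounds, tw(G) = 3.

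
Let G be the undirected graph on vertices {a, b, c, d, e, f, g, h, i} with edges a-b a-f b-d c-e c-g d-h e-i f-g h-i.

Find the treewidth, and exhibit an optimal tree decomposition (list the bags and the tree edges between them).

Treewidth 2.
Bags: B1 = {a, b, d}  B2 = {a, d, f}  B3 = {d, f, g}  B4 = {c, d, g}  B5 = {c, d, e}  B6 = {d, e, i}  B7 = {d, h, i}
Tree: B1–B2, B2–B3, B3–B4, B4–B5, B5–B6, B6–B7

Every bag has size at most 3, so the width is 3 − 1 = 2 and tw(G) ≤ 2. For the lower bound, G contains the cycle d–b–a–f–g–c–e–i–h–d, so G is not a forest; only forests have treewidth ≤ 1, hence tw(G) ≥ 2. Therefore the treewidth is 2.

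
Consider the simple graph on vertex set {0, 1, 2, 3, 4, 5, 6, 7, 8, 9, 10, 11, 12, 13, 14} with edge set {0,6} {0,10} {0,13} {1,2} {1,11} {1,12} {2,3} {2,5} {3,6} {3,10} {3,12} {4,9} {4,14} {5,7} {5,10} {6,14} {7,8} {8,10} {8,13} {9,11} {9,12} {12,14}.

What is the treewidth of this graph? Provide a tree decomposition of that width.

Treewidth 3.
One such decomposition:
Bags: B1 = {5, 7, 8, 13}  B2 = {5, 8, 10, 13}  B3 = {0, 5, 10, 13}  B4 = {0, 2, 5, 10}  B5 = {0, 2, 3, 10}  B6 = {0, 2, 3, 6}  B7 = {1, 2, 3, 6}  B8 = {1, 3, 6, 12}  B9 = {1, 6, 12, 14}  B10 = {1, 11, 12, 14}  B11 = {9, 11, 12, 14}  B12 = {4, 9, 11, 14}
Tree: B1–B2, B2–B3, B3–B4, B4–B5, B5–B6, B6–B7, B7–B8, B8–B9, B9–B10, B10–B11, B11–B12

Every bag has size at most 4, so the width is 4 − 1 = 3 and tw(G) ≤ 3. For the lower bound: the 4 vertex sets {7,8,13}, {5}, {10}, {0,2,3,6} are disjoint, each induces a connected subgraph, and every pair is joined by at least one edge of G. Contracting each set to a single vertex therefore yields K_{4} as a minor, and since treewidth is minor-monotone, tw(G) ≥ tw(K_{4}) = 3. Combining the bounds, tw(G) = 3.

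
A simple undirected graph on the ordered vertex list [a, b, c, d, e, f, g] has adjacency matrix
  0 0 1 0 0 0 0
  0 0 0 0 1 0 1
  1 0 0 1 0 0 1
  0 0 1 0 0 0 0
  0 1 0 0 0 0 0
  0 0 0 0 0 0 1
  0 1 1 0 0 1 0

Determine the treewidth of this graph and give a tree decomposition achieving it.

Treewidth 1.
One such decomposition:
Bags: B1 = {c, g}  B2 = {b, g}  B3 = {a, c}  B4 = {b, e}  B5 = {f, g}  B6 = {c, d}
Tree: B1–B2, B1–B3, B2–B4, B1–B5, B3–B6

Each bag holds 2 vertices, so the decomposition has width 1, which upper-bounds the treewidth. G has an edge, so its treewidth is at least 1. Hence tw(G) = 1 exactly.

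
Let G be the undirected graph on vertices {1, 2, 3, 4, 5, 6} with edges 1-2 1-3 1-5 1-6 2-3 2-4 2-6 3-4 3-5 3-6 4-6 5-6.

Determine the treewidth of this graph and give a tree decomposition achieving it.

Treewidth 3.
Bags: B1 = {1, 2, 3, 6}  B2 = {1, 3, 5, 6}  B3 = {2, 3, 4, 6}
Tree: B1–B2, B1–B3

Each bag holds 4 vertices, so the decomposition has width 3, which upper-bounds the treewidth. On the other hand G contains the 4-clique {1, 2, 3, 6}. A clique must lie in a single bag of any decomposition, so no decomposition can have width below 3. Hence tw(G) = 3 exactly.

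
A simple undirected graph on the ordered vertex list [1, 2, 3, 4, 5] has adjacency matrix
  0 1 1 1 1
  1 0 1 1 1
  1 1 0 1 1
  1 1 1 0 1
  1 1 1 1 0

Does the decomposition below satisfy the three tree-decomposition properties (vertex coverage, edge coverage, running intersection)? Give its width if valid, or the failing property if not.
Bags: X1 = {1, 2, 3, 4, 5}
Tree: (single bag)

Yes; width 4.

Vertex coverage: the bags together contain {1, 2, 3, 4, 5}, the full vertex set. Edge coverage: each edge of G has both endpoints in at least one bag. Running intersection: for every vertex, the bags containing it form a connected subtree. All three properties hold, so this is a valid tree decomposition of width max|bag| − 1 = 4, and hence tw(G) ≤ 4.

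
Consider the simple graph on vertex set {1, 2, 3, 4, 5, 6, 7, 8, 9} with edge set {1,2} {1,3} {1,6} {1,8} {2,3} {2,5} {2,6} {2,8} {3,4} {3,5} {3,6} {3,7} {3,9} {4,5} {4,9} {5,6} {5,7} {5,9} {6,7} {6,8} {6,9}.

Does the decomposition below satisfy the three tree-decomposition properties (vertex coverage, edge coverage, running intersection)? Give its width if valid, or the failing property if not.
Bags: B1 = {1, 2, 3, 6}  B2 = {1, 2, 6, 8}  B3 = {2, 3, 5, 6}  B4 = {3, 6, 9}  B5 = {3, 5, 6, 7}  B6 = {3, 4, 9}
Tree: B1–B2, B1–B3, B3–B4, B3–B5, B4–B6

No — edge (5,9) lies in no bag.

A tree decomposition must satisfy three properties: every vertex lies in some bag; for every edge, both endpoints lie together in some bag; and for every vertex, the bags containing it form a connected subtree. Here edge (5,9) lies in no bag, so the decomposition is invalid.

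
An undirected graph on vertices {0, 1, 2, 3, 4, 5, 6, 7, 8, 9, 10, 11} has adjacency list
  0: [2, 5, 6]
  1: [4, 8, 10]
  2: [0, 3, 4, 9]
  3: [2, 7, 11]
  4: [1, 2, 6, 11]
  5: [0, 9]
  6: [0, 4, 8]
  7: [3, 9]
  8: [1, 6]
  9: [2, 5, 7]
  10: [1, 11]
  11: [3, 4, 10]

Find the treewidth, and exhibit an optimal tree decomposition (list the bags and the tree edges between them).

Treewidth 3.
One such decomposition:
Bags: B1 = {1, 8, 10, 11}  B2 = {1, 4, 8, 11}  B3 = {4, 6, 8, 11}  B4 = {3, 4, 6, 11}  B5 = {2, 3, 4, 6}  B6 = {0, 2, 3, 6}  B7 = {0, 2, 3, 7}  B8 = {0, 2, 7, 9}  B9 = {0, 5, 7, 9}
Tree: B1–B2, B2–B3, B3–B4, B4–B5, B5–B6, B6–B7, B7–B8, B8–B9

Every bag has size at most 4, so the width is 4 − 1 = 3 and tw(G) ≤ 3. For the lower bound: the 4 vertex sets {1,8,10}, {11}, {4}, {0,2,3,6} are disjoint, each induces a connected subgraph, and every pair is joined by at least one edge of G. Contracting each set to a single vertex therefore yields K_{4} as a minor, and since treewidth is minor-monotone, tw(G) ≥ tw(K_{4}) = 3. The upper and lower bounds meet at 3, so that is the treewidth.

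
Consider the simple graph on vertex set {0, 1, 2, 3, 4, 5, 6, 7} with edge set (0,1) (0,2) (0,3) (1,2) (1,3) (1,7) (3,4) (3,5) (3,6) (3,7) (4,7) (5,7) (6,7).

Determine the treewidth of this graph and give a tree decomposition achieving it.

Every bag has size at most 3, so the width is 3 − 1 = 2 and tw(G) ≤ 2. Conversely, {0, 1, 2} is a clique of size 3, and the vertices of any clique must share a bag in every tree decomposition; so some bag has ≥ 3 vertices and tw(G) ≥ 2. Combining the bounds, tw(G) = 2.

Treewidth 2.
One optimal decomposition is:
Bags: B1 = {0, 1, 3}  B2 = {1, 3, 7}  B3 = {3, 5, 7}  B4 = {3, 6, 7}  B5 = {0, 1, 2}  B6 = {3, 4, 7}
Tree: B1–B2, B2–B3, B2–B4, B1–B5, B4–B6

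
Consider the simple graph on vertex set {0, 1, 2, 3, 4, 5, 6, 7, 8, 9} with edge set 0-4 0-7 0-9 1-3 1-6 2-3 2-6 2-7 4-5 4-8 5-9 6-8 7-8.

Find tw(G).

2

A width-2 tree decomposition is:
Bags: B1 = {1, 3, 6}  B2 = {2, 3, 6}  B3 = {2, 6, 8}  B4 = {2, 7, 8}  B5 = {4, 7, 8}  B6 = {0, 4, 7}  B7 = {0, 4, 5}  B8 = {0, 5, 9}
Tree: B1–B2, B2–B3, B3–B4, B4–B5, B5–B6, B6–B7, B7–B8
The largest bag has 3 vertices, giving width 2; this decomposition certifies tw(G) ≤ 2. The edges 1–3–2–6–1 form a cycle, so G is not a tree and its treewidth is at least 2. Hence tw(G) = 2 exactly.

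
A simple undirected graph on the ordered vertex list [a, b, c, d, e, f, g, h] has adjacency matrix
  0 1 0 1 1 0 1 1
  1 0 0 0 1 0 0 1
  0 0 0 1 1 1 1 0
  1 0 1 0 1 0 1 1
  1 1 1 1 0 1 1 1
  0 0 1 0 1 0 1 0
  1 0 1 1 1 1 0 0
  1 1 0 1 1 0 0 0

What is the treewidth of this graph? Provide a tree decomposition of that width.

Each bag holds 4 vertices, so the decomposition has width 3, which upper-bounds the treewidth. On the other hand G contains the 4-clique {c, d, e, g}. A clique must lie in a single bag of any decomposition, so no decomposition can have width below 3. The upper and lower bounds meet at 3, so that is the treewidth.

Treewidth 3.
One such decomposition:
Bags: B1 = {a, d, e, g}  B2 = {a, d, e, h}  B3 = {a, b, e, h}  B4 = {c, d, e, g}  B5 = {c, e, f, g}
Tree: B1–B2, B2–B3, B1–B4, B4–B5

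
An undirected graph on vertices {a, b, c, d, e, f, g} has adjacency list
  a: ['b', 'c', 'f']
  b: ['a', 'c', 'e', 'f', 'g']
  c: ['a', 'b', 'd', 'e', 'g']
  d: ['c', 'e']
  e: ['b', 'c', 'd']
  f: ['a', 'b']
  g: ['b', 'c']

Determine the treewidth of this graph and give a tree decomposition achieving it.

Every bag has size at most 3, so the width is 3 − 1 = 2 and tw(G) ≤ 2. Conversely, {c, d, e} is a clique of size 3, and the vertices of any clique must share a bag in every tree decomposition; so some bag has ≥ 3 vertices and tw(G) ≥ 2. The upper and lower bounds meet at 2, so that is the treewidth.

Treewidth 2.
One optimal decomposition is:
Bags: B1 = {a, b, c}  B2 = {b, c, e}  B3 = {a, b, f}  B4 = {b, c, g}  B5 = {c, d, e}
Tree: B1–B2, B1–B3, B2–B4, B2–B5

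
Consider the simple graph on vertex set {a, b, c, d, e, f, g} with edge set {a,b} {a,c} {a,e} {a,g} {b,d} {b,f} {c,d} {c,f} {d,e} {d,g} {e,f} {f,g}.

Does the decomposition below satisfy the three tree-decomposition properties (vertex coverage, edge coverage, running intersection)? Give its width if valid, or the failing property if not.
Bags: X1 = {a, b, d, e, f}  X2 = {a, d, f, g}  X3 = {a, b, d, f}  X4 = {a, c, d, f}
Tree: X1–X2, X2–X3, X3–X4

No — bags containing vertex b are not connected in the tree.

A tree decomposition must satisfy three properties: every vertex lies in some bag; for every edge, both endpoints lie together in some bag; and for every vertex, the bags containing it form a connected subtree. Here bags containing vertex b are not connected in the tree, so the decomposition is invalid.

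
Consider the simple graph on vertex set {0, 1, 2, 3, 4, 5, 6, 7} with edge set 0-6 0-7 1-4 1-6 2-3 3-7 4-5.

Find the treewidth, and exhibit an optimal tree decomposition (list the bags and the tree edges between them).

Treewidth 1.
One such decomposition:
Bags: B1 = {2, 3}  B2 = {3, 7}  B3 = {0, 7}  B4 = {0, 6}  B5 = {1, 6}  B6 = {1, 4}  B7 = {4, 5}
Tree: B1–B2, B2–B3, B3–B4, B4–B5, B5–B6, B6–B7

Every bag has size at most 2, so the width is 2 − 1 = 1 and tw(G) ≤ 1. G has an edge, so its treewidth is at least 1. Therefore the treewidth is 1.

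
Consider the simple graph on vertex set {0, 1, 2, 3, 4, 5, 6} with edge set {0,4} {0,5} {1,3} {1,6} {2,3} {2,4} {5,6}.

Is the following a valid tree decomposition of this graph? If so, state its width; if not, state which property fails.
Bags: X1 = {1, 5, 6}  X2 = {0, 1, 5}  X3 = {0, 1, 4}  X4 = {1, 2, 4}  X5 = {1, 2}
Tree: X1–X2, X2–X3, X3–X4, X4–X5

A tree decomposition must satisfy three properties: every vertex lies in some bag; for every edge, both endpoints lie together in some bag; and for every vertex, the bags containing it form a connected subtree. Here vertex 3 appears in no bag, so the decomposition is invalid.

No — vertex 3 appears in no bag.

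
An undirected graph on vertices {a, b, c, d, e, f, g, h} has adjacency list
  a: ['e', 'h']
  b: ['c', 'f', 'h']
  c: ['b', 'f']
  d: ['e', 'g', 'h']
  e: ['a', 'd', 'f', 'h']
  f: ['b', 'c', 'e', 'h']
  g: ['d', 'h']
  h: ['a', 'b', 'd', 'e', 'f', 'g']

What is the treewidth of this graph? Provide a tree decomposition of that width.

Each bag holds 3 vertices, so the decomposition has width 2, which upper-bounds the treewidth. For the lower bound, the 3 vertices {d, g, h} are pairwise adjacent, and any tree decomposition puts a clique entirely inside one bag — forcing width ≥ 2. Hence tw(G) = 2 exactly.

Treewidth 2.
One such decomposition:
Bags: B1 = {e, f, h}  B2 = {d, e, h}  B3 = {d, g, h}  B4 = {b, f, h}  B5 = {a, e, h}  B6 = {b, c, f}
Tree: B1–B2, B2–B3, B1–B4, B2–B5, B4–B6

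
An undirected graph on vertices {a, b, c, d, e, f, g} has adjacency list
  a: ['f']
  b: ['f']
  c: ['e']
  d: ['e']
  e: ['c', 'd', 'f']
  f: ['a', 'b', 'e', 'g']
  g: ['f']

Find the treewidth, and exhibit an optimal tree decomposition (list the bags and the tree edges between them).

The largest bag has 2 vertices, giving width 1; this decomposition certifies tw(G) ≤ 1. Any graph with an edge has treewidth ≥ 1, and G has the edge e–c. Hence tw(G) = 1 exactly.

Treewidth 1.
Bags: B1 = {c, e}  B2 = {e, f}  B3 = {a, f}  B4 = {b, f}  B5 = {d, e}  B6 = {f, g}
Tree: B1–B2, B2–B3, B2–B4, B2–B5, B3–B6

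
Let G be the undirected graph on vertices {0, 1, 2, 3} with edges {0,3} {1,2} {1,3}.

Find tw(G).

A width-1 tree decomposition is:
Bags: B1 = {0, 3}  B2 = {1, 3}  B3 = {1, 2}
Tree: B1–B2, B2–B3
The largest bag has 2 vertices, giving width 1; this decomposition certifies tw(G) ≤ 1. Since G has at least one edge (e.g. 0–3), it is not an edgeless graph, so tw(G) ≥ 1. Hence tw(G) = 1 exactly.

1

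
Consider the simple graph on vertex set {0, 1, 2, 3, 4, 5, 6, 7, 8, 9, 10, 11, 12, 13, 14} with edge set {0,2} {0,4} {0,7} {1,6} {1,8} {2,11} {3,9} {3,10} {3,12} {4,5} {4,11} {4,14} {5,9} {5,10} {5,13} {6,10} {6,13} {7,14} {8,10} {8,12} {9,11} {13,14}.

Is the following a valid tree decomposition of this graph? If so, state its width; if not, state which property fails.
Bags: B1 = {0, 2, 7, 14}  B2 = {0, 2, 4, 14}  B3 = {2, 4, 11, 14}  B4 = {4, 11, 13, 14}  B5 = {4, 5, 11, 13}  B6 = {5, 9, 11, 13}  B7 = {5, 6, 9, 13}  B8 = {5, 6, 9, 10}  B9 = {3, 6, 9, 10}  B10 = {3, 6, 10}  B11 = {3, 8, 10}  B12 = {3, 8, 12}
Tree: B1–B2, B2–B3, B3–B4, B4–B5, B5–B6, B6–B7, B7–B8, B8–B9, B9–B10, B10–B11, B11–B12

A tree decomposition must satisfy three properties: every vertex lies in some bag; for every edge, both endpoints lie together in some bag; and for every vertex, the bags containing it form a connected subtree. Here vertex 1 appears in no bag, so the decomposition is invalid.

No — vertex 1 appears in no bag.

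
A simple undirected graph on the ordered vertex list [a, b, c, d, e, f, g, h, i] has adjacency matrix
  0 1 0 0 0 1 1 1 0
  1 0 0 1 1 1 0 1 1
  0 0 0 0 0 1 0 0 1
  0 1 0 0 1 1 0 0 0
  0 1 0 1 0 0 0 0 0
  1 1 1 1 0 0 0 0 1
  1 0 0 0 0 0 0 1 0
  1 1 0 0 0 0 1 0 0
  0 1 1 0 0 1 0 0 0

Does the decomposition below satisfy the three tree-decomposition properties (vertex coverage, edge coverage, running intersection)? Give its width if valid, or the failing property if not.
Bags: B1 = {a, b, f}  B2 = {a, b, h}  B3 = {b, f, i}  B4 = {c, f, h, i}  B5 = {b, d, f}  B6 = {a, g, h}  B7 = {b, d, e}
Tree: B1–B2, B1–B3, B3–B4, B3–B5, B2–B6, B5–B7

No — bags containing vertex h are not connected in the tree.

A tree decomposition must satisfy three properties: every vertex lies in some bag; for every edge, both endpoints lie together in some bag; and for every vertex, the bags containing it form a connected subtree. Here bags containing vertex h are not connected in the tree, so the decomposition is invalid.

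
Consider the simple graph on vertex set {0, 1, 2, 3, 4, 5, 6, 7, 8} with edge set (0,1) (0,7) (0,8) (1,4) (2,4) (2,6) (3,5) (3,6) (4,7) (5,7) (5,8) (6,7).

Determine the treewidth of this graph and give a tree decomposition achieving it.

Treewidth 3.
Bags: B1 = {0, 1, 5, 8}  B2 = {0, 1, 5, 7}  B3 = {1, 4, 5, 7}  B4 = {3, 4, 5, 7}  B5 = {3, 4, 6, 7}  B6 = {2, 3, 4, 6}
Tree: B1–B2, B2–B3, B3–B4, B4–B5, B5–B6

Every bag has size at most 4, so the width is 4 − 1 = 3 and tw(G) ≤ 3. For the lower bound: the 4 vertex sets {0,1,8}, {5}, {7}, {2,3,4,6} are disjoint, each induces a connected subgraph, and every pair is joined by at least one edge of G. Contracting each set to a single vertex therefore yields K_{4} as a minor, and since treewidth is minor-monotone, tw(G) ≥ tw(K_{4}) = 3. Therefore the treewidth is 3.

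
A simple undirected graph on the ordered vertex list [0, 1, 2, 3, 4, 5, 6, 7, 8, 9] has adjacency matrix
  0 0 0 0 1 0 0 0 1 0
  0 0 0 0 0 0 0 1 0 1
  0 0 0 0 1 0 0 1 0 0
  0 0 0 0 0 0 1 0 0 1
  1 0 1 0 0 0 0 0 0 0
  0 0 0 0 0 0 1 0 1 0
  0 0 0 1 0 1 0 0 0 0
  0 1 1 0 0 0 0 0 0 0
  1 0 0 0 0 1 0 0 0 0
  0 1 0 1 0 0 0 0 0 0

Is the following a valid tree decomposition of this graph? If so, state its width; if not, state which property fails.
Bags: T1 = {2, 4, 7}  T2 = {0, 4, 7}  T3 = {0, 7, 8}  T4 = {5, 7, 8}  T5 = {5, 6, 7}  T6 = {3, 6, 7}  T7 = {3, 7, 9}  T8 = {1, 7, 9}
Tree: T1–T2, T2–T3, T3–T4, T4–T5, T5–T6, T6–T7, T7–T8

Checking the three conditions: (i) the bags cover all of {0, 1, 2, 3, 4, 5, 6, 7, 8, 9}; (ii) for each edge, some bag contains both endpoints; (iii) the bags containing any fixed vertex form a subtree. All hold, so the decomposition is valid with width 3 − 1 = 2.

Yes; width 2.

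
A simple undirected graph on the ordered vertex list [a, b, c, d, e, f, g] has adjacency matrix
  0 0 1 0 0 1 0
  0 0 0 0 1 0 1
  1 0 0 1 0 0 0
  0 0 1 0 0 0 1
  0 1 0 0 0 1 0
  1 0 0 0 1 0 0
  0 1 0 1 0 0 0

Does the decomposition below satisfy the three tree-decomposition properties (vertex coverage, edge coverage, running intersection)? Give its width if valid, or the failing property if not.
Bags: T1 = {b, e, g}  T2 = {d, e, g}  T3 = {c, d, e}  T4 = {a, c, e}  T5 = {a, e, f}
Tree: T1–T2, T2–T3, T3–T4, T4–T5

Vertex coverage: the bags together contain {a, b, c, d, e, f, g}, the full vertex set. Edge coverage: each edge of G has both endpoints in at least one bag. Running intersection: for every vertex, the bags containing it form a connected subtree. All three properties hold, so this is a valid tree decomposition of width max|bag| − 1 = 2, and hence tw(G) ≤ 2.

Yes; width 2.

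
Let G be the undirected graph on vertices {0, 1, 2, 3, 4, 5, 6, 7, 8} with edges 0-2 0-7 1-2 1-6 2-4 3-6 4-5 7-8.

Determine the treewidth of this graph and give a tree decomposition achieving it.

Each bag holds 2 vertices, so the decomposition has width 1, which upper-bounds the treewidth. Any graph with an edge has treewidth ≥ 1, and G has the edge 7–0. Hence tw(G) = 1 exactly.

Treewidth 1.
One such decomposition:
Bags: B1 = {0, 7}  B2 = {0, 2}  B3 = {7, 8}  B4 = {2, 4}  B5 = {1, 2}  B6 = {1, 6}  B7 = {3, 6}  B8 = {4, 5}
Tree: B1–B2, B1–B3, B2–B4, B2–B5, B5–B6, B6–B7, B4–B8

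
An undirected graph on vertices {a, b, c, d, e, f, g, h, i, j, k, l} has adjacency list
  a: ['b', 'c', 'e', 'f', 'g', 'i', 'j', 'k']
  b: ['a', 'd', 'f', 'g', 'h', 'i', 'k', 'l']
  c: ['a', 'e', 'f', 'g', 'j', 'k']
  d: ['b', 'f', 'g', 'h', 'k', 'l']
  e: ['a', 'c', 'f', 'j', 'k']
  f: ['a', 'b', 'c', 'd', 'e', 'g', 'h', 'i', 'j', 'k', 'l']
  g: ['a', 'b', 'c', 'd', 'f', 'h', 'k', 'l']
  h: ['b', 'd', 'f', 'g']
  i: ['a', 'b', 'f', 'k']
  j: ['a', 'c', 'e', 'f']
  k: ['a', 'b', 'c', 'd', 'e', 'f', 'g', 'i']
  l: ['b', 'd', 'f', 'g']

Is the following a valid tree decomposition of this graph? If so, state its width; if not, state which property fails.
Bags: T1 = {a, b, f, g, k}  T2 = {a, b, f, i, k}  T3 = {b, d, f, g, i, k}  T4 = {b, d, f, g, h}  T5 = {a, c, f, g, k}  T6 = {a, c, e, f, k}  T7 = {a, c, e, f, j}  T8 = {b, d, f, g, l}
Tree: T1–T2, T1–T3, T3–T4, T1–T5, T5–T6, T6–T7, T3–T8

A tree decomposition must satisfy three properties: every vertex lies in some bag; for every edge, both endpoints lie together in some bag; and for every vertex, the bags containing it form a connected subtree. Here bags containing vertex i are not connected in the tree, so the decomposition is invalid.

No — bags containing vertex i are not connected in the tree.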